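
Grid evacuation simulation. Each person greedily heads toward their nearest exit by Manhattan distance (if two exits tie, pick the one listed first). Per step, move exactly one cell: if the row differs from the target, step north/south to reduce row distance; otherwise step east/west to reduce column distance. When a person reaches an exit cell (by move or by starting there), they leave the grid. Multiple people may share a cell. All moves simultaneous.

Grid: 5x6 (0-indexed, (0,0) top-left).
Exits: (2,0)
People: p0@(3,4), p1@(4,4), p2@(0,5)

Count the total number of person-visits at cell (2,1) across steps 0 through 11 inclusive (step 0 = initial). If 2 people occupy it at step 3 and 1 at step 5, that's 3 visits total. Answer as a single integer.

Step 0: p0@(3,4) p1@(4,4) p2@(0,5) -> at (2,1): 0 [-], cum=0
Step 1: p0@(2,4) p1@(3,4) p2@(1,5) -> at (2,1): 0 [-], cum=0
Step 2: p0@(2,3) p1@(2,4) p2@(2,5) -> at (2,1): 0 [-], cum=0
Step 3: p0@(2,2) p1@(2,3) p2@(2,4) -> at (2,1): 0 [-], cum=0
Step 4: p0@(2,1) p1@(2,2) p2@(2,3) -> at (2,1): 1 [p0], cum=1
Step 5: p0@ESC p1@(2,1) p2@(2,2) -> at (2,1): 1 [p1], cum=2
Step 6: p0@ESC p1@ESC p2@(2,1) -> at (2,1): 1 [p2], cum=3
Step 7: p0@ESC p1@ESC p2@ESC -> at (2,1): 0 [-], cum=3
Total visits = 3

Answer: 3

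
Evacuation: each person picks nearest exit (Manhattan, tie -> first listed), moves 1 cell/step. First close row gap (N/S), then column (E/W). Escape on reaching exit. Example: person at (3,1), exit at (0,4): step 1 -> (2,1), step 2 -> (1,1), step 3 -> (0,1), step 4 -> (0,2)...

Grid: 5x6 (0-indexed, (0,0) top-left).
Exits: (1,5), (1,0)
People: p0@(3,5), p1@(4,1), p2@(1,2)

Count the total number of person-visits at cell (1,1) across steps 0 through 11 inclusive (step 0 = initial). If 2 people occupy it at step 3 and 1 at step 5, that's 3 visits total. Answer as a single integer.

Step 0: p0@(3,5) p1@(4,1) p2@(1,2) -> at (1,1): 0 [-], cum=0
Step 1: p0@(2,5) p1@(3,1) p2@(1,1) -> at (1,1): 1 [p2], cum=1
Step 2: p0@ESC p1@(2,1) p2@ESC -> at (1,1): 0 [-], cum=1
Step 3: p0@ESC p1@(1,1) p2@ESC -> at (1,1): 1 [p1], cum=2
Step 4: p0@ESC p1@ESC p2@ESC -> at (1,1): 0 [-], cum=2
Total visits = 2

Answer: 2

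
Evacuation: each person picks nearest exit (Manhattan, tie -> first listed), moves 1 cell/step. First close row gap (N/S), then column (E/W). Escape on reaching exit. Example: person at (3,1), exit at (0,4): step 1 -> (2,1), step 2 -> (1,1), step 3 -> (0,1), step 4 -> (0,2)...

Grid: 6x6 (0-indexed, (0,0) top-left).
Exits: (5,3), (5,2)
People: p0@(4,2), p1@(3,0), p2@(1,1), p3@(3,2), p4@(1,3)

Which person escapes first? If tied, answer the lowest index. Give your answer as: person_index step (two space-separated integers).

Step 1: p0:(4,2)->(5,2)->EXIT | p1:(3,0)->(4,0) | p2:(1,1)->(2,1) | p3:(3,2)->(4,2) | p4:(1,3)->(2,3)
Step 2: p0:escaped | p1:(4,0)->(5,0) | p2:(2,1)->(3,1) | p3:(4,2)->(5,2)->EXIT | p4:(2,3)->(3,3)
Step 3: p0:escaped | p1:(5,0)->(5,1) | p2:(3,1)->(4,1) | p3:escaped | p4:(3,3)->(4,3)
Step 4: p0:escaped | p1:(5,1)->(5,2)->EXIT | p2:(4,1)->(5,1) | p3:escaped | p4:(4,3)->(5,3)->EXIT
Step 5: p0:escaped | p1:escaped | p2:(5,1)->(5,2)->EXIT | p3:escaped | p4:escaped
Exit steps: [1, 4, 5, 2, 4]
First to escape: p0 at step 1

Answer: 0 1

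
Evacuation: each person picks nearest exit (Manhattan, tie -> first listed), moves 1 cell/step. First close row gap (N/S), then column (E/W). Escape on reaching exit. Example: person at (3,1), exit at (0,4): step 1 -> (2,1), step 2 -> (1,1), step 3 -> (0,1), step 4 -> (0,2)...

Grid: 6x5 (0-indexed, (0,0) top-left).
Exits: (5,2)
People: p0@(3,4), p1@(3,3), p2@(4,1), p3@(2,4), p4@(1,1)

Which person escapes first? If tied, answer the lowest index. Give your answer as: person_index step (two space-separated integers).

Answer: 2 2

Derivation:
Step 1: p0:(3,4)->(4,4) | p1:(3,3)->(4,3) | p2:(4,1)->(5,1) | p3:(2,4)->(3,4) | p4:(1,1)->(2,1)
Step 2: p0:(4,4)->(5,4) | p1:(4,3)->(5,3) | p2:(5,1)->(5,2)->EXIT | p3:(3,4)->(4,4) | p4:(2,1)->(3,1)
Step 3: p0:(5,4)->(5,3) | p1:(5,3)->(5,2)->EXIT | p2:escaped | p3:(4,4)->(5,4) | p4:(3,1)->(4,1)
Step 4: p0:(5,3)->(5,2)->EXIT | p1:escaped | p2:escaped | p3:(5,4)->(5,3) | p4:(4,1)->(5,1)
Step 5: p0:escaped | p1:escaped | p2:escaped | p3:(5,3)->(5,2)->EXIT | p4:(5,1)->(5,2)->EXIT
Exit steps: [4, 3, 2, 5, 5]
First to escape: p2 at step 2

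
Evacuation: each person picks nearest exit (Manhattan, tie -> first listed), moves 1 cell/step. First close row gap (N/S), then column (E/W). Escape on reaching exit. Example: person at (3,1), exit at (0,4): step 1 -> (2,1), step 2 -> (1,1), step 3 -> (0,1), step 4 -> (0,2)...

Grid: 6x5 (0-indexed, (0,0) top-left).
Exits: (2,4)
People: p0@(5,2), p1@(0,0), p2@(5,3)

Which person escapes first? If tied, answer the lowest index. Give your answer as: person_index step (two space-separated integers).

Step 1: p0:(5,2)->(4,2) | p1:(0,0)->(1,0) | p2:(5,3)->(4,3)
Step 2: p0:(4,2)->(3,2) | p1:(1,0)->(2,0) | p2:(4,3)->(3,3)
Step 3: p0:(3,2)->(2,2) | p1:(2,0)->(2,1) | p2:(3,3)->(2,3)
Step 4: p0:(2,2)->(2,3) | p1:(2,1)->(2,2) | p2:(2,3)->(2,4)->EXIT
Step 5: p0:(2,3)->(2,4)->EXIT | p1:(2,2)->(2,3) | p2:escaped
Step 6: p0:escaped | p1:(2,3)->(2,4)->EXIT | p2:escaped
Exit steps: [5, 6, 4]
First to escape: p2 at step 4

Answer: 2 4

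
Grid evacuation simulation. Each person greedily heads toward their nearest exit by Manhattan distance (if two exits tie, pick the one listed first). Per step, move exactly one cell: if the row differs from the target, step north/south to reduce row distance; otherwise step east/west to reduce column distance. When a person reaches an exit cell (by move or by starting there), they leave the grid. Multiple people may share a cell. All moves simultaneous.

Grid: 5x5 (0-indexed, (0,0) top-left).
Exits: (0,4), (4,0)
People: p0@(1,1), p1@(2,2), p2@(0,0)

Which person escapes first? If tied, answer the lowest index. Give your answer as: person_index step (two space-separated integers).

Step 1: p0:(1,1)->(0,1) | p1:(2,2)->(1,2) | p2:(0,0)->(0,1)
Step 2: p0:(0,1)->(0,2) | p1:(1,2)->(0,2) | p2:(0,1)->(0,2)
Step 3: p0:(0,2)->(0,3) | p1:(0,2)->(0,3) | p2:(0,2)->(0,3)
Step 4: p0:(0,3)->(0,4)->EXIT | p1:(0,3)->(0,4)->EXIT | p2:(0,3)->(0,4)->EXIT
Exit steps: [4, 4, 4]
First to escape: p0 at step 4

Answer: 0 4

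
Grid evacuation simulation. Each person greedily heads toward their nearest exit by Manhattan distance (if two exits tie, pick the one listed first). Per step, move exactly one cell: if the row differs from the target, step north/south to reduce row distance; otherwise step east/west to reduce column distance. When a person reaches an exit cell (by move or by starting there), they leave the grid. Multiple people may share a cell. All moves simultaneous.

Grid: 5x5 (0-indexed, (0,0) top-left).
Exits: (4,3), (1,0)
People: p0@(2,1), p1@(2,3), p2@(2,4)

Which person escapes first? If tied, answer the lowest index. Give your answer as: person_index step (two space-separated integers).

Step 1: p0:(2,1)->(1,1) | p1:(2,3)->(3,3) | p2:(2,4)->(3,4)
Step 2: p0:(1,1)->(1,0)->EXIT | p1:(3,3)->(4,3)->EXIT | p2:(3,4)->(4,4)
Step 3: p0:escaped | p1:escaped | p2:(4,4)->(4,3)->EXIT
Exit steps: [2, 2, 3]
First to escape: p0 at step 2

Answer: 0 2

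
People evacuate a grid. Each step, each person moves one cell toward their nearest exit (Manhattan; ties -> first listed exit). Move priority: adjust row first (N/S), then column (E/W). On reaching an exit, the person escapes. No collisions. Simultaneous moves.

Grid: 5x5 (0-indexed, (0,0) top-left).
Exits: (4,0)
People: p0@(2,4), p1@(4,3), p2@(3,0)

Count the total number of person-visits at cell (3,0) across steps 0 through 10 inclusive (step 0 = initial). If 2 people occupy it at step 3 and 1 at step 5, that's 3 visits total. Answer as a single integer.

Step 0: p0@(2,4) p1@(4,3) p2@(3,0) -> at (3,0): 1 [p2], cum=1
Step 1: p0@(3,4) p1@(4,2) p2@ESC -> at (3,0): 0 [-], cum=1
Step 2: p0@(4,4) p1@(4,1) p2@ESC -> at (3,0): 0 [-], cum=1
Step 3: p0@(4,3) p1@ESC p2@ESC -> at (3,0): 0 [-], cum=1
Step 4: p0@(4,2) p1@ESC p2@ESC -> at (3,0): 0 [-], cum=1
Step 5: p0@(4,1) p1@ESC p2@ESC -> at (3,0): 0 [-], cum=1
Step 6: p0@ESC p1@ESC p2@ESC -> at (3,0): 0 [-], cum=1
Total visits = 1

Answer: 1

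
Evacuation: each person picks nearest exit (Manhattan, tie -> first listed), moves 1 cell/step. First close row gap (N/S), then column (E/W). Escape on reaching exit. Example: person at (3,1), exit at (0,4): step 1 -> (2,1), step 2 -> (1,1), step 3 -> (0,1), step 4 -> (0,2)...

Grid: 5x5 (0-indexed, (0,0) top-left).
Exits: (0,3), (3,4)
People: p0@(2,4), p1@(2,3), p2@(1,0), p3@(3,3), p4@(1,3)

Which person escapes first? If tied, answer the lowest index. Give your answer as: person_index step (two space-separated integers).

Answer: 0 1

Derivation:
Step 1: p0:(2,4)->(3,4)->EXIT | p1:(2,3)->(1,3) | p2:(1,0)->(0,0) | p3:(3,3)->(3,4)->EXIT | p4:(1,3)->(0,3)->EXIT
Step 2: p0:escaped | p1:(1,3)->(0,3)->EXIT | p2:(0,0)->(0,1) | p3:escaped | p4:escaped
Step 3: p0:escaped | p1:escaped | p2:(0,1)->(0,2) | p3:escaped | p4:escaped
Step 4: p0:escaped | p1:escaped | p2:(0,2)->(0,3)->EXIT | p3:escaped | p4:escaped
Exit steps: [1, 2, 4, 1, 1]
First to escape: p0 at step 1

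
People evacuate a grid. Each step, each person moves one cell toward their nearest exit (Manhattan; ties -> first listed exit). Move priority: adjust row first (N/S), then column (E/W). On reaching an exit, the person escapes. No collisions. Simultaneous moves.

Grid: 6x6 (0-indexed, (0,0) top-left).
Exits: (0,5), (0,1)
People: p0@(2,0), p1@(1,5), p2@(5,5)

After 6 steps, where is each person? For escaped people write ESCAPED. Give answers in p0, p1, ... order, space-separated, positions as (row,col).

Step 1: p0:(2,0)->(1,0) | p1:(1,5)->(0,5)->EXIT | p2:(5,5)->(4,5)
Step 2: p0:(1,0)->(0,0) | p1:escaped | p2:(4,5)->(3,5)
Step 3: p0:(0,0)->(0,1)->EXIT | p1:escaped | p2:(3,5)->(2,5)
Step 4: p0:escaped | p1:escaped | p2:(2,5)->(1,5)
Step 5: p0:escaped | p1:escaped | p2:(1,5)->(0,5)->EXIT

ESCAPED ESCAPED ESCAPED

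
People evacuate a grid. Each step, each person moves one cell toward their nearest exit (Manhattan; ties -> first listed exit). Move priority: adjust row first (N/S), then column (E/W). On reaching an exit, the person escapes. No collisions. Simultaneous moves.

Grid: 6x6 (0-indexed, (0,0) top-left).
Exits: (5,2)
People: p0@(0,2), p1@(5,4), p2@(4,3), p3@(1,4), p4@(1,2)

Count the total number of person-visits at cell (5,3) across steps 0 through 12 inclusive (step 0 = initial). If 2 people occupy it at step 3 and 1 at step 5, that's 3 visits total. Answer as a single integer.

Step 0: p0@(0,2) p1@(5,4) p2@(4,3) p3@(1,4) p4@(1,2) -> at (5,3): 0 [-], cum=0
Step 1: p0@(1,2) p1@(5,3) p2@(5,3) p3@(2,4) p4@(2,2) -> at (5,3): 2 [p1,p2], cum=2
Step 2: p0@(2,2) p1@ESC p2@ESC p3@(3,4) p4@(3,2) -> at (5,3): 0 [-], cum=2
Step 3: p0@(3,2) p1@ESC p2@ESC p3@(4,4) p4@(4,2) -> at (5,3): 0 [-], cum=2
Step 4: p0@(4,2) p1@ESC p2@ESC p3@(5,4) p4@ESC -> at (5,3): 0 [-], cum=2
Step 5: p0@ESC p1@ESC p2@ESC p3@(5,3) p4@ESC -> at (5,3): 1 [p3], cum=3
Step 6: p0@ESC p1@ESC p2@ESC p3@ESC p4@ESC -> at (5,3): 0 [-], cum=3
Total visits = 3

Answer: 3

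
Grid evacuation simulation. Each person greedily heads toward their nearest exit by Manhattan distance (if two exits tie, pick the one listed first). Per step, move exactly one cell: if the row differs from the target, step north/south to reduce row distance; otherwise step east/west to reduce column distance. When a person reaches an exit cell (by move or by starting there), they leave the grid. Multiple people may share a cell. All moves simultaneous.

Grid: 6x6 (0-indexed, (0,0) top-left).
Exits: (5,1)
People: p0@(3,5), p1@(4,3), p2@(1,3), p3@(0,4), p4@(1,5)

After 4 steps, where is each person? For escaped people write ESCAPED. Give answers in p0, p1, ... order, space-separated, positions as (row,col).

Step 1: p0:(3,5)->(4,5) | p1:(4,3)->(5,3) | p2:(1,3)->(2,3) | p3:(0,4)->(1,4) | p4:(1,5)->(2,5)
Step 2: p0:(4,5)->(5,5) | p1:(5,3)->(5,2) | p2:(2,3)->(3,3) | p3:(1,4)->(2,4) | p4:(2,5)->(3,5)
Step 3: p0:(5,5)->(5,4) | p1:(5,2)->(5,1)->EXIT | p2:(3,3)->(4,3) | p3:(2,4)->(3,4) | p4:(3,5)->(4,5)
Step 4: p0:(5,4)->(5,3) | p1:escaped | p2:(4,3)->(5,3) | p3:(3,4)->(4,4) | p4:(4,5)->(5,5)

(5,3) ESCAPED (5,3) (4,4) (5,5)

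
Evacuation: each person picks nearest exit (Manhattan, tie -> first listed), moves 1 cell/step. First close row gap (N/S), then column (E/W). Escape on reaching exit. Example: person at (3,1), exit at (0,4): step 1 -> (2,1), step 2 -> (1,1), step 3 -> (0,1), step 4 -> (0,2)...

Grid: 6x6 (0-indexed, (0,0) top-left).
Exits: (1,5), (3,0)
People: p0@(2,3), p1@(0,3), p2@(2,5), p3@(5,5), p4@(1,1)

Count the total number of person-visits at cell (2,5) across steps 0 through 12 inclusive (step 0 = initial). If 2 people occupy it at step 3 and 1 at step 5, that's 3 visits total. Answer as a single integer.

Answer: 2

Derivation:
Step 0: p0@(2,3) p1@(0,3) p2@(2,5) p3@(5,5) p4@(1,1) -> at (2,5): 1 [p2], cum=1
Step 1: p0@(1,3) p1@(1,3) p2@ESC p3@(4,5) p4@(2,1) -> at (2,5): 0 [-], cum=1
Step 2: p0@(1,4) p1@(1,4) p2@ESC p3@(3,5) p4@(3,1) -> at (2,5): 0 [-], cum=1
Step 3: p0@ESC p1@ESC p2@ESC p3@(2,5) p4@ESC -> at (2,5): 1 [p3], cum=2
Step 4: p0@ESC p1@ESC p2@ESC p3@ESC p4@ESC -> at (2,5): 0 [-], cum=2
Total visits = 2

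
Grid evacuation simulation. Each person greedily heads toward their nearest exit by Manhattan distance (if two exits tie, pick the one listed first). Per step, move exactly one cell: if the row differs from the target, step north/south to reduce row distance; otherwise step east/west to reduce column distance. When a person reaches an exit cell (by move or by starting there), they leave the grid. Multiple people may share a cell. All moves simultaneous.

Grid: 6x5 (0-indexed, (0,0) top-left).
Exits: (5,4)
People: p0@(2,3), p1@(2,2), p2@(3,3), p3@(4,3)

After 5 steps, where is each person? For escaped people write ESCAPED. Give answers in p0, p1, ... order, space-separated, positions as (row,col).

Step 1: p0:(2,3)->(3,3) | p1:(2,2)->(3,2) | p2:(3,3)->(4,3) | p3:(4,3)->(5,3)
Step 2: p0:(3,3)->(4,3) | p1:(3,2)->(4,2) | p2:(4,3)->(5,3) | p3:(5,3)->(5,4)->EXIT
Step 3: p0:(4,3)->(5,3) | p1:(4,2)->(5,2) | p2:(5,3)->(5,4)->EXIT | p3:escaped
Step 4: p0:(5,3)->(5,4)->EXIT | p1:(5,2)->(5,3) | p2:escaped | p3:escaped
Step 5: p0:escaped | p1:(5,3)->(5,4)->EXIT | p2:escaped | p3:escaped

ESCAPED ESCAPED ESCAPED ESCAPED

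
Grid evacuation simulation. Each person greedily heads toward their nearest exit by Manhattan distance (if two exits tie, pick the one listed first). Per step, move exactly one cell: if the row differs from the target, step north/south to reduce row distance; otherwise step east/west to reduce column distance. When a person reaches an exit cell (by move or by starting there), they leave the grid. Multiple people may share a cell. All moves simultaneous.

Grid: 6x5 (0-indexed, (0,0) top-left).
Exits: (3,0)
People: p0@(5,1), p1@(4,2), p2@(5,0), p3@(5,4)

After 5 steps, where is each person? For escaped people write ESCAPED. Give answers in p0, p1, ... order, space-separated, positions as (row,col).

Step 1: p0:(5,1)->(4,1) | p1:(4,2)->(3,2) | p2:(5,0)->(4,0) | p3:(5,4)->(4,4)
Step 2: p0:(4,1)->(3,1) | p1:(3,2)->(3,1) | p2:(4,0)->(3,0)->EXIT | p3:(4,4)->(3,4)
Step 3: p0:(3,1)->(3,0)->EXIT | p1:(3,1)->(3,0)->EXIT | p2:escaped | p3:(3,4)->(3,3)
Step 4: p0:escaped | p1:escaped | p2:escaped | p3:(3,3)->(3,2)
Step 5: p0:escaped | p1:escaped | p2:escaped | p3:(3,2)->(3,1)

ESCAPED ESCAPED ESCAPED (3,1)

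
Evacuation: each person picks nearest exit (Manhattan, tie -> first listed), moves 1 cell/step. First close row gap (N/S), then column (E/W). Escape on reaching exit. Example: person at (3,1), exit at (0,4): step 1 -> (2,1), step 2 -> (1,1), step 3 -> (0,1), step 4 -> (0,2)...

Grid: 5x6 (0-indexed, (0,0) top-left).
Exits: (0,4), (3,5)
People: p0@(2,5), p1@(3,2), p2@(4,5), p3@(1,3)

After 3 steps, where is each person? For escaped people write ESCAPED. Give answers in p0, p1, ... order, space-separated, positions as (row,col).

Step 1: p0:(2,5)->(3,5)->EXIT | p1:(3,2)->(3,3) | p2:(4,5)->(3,5)->EXIT | p3:(1,3)->(0,3)
Step 2: p0:escaped | p1:(3,3)->(3,4) | p2:escaped | p3:(0,3)->(0,4)->EXIT
Step 3: p0:escaped | p1:(3,4)->(3,5)->EXIT | p2:escaped | p3:escaped

ESCAPED ESCAPED ESCAPED ESCAPED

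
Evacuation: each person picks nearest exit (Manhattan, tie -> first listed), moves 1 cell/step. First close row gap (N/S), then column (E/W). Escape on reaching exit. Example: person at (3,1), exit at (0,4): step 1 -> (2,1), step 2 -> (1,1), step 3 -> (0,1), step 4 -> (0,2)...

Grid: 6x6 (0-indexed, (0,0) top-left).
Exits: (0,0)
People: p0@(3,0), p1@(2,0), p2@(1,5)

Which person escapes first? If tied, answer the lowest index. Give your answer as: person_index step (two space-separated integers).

Step 1: p0:(3,0)->(2,0) | p1:(2,0)->(1,0) | p2:(1,5)->(0,5)
Step 2: p0:(2,0)->(1,0) | p1:(1,0)->(0,0)->EXIT | p2:(0,5)->(0,4)
Step 3: p0:(1,0)->(0,0)->EXIT | p1:escaped | p2:(0,4)->(0,3)
Step 4: p0:escaped | p1:escaped | p2:(0,3)->(0,2)
Step 5: p0:escaped | p1:escaped | p2:(0,2)->(0,1)
Step 6: p0:escaped | p1:escaped | p2:(0,1)->(0,0)->EXIT
Exit steps: [3, 2, 6]
First to escape: p1 at step 2

Answer: 1 2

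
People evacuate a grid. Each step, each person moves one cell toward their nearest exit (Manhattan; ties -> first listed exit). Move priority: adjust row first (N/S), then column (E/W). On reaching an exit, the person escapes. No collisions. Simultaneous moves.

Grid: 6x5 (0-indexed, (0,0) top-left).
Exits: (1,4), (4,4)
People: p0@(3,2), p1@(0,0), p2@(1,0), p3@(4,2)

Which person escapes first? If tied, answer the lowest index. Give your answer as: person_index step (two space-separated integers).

Step 1: p0:(3,2)->(4,2) | p1:(0,0)->(1,0) | p2:(1,0)->(1,1) | p3:(4,2)->(4,3)
Step 2: p0:(4,2)->(4,3) | p1:(1,0)->(1,1) | p2:(1,1)->(1,2) | p3:(4,3)->(4,4)->EXIT
Step 3: p0:(4,3)->(4,4)->EXIT | p1:(1,1)->(1,2) | p2:(1,2)->(1,3) | p3:escaped
Step 4: p0:escaped | p1:(1,2)->(1,3) | p2:(1,3)->(1,4)->EXIT | p3:escaped
Step 5: p0:escaped | p1:(1,3)->(1,4)->EXIT | p2:escaped | p3:escaped
Exit steps: [3, 5, 4, 2]
First to escape: p3 at step 2

Answer: 3 2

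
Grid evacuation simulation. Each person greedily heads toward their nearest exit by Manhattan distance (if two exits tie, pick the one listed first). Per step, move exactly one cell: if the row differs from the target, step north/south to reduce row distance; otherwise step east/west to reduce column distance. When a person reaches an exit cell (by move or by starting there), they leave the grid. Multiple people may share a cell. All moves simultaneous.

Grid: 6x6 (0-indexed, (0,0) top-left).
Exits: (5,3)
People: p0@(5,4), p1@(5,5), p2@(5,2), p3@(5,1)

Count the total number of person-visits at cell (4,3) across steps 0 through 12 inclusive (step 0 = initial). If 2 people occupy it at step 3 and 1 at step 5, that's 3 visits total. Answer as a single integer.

Step 0: p0@(5,4) p1@(5,5) p2@(5,2) p3@(5,1) -> at (4,3): 0 [-], cum=0
Step 1: p0@ESC p1@(5,4) p2@ESC p3@(5,2) -> at (4,3): 0 [-], cum=0
Step 2: p0@ESC p1@ESC p2@ESC p3@ESC -> at (4,3): 0 [-], cum=0
Total visits = 0

Answer: 0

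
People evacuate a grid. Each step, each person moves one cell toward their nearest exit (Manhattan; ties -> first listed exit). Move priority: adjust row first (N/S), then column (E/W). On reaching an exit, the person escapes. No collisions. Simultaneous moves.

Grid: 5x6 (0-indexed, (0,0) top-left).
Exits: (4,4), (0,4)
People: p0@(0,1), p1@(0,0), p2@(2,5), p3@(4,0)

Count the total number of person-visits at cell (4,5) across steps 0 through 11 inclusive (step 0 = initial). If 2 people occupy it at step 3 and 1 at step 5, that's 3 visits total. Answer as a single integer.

Step 0: p0@(0,1) p1@(0,0) p2@(2,5) p3@(4,0) -> at (4,5): 0 [-], cum=0
Step 1: p0@(0,2) p1@(0,1) p2@(3,5) p3@(4,1) -> at (4,5): 0 [-], cum=0
Step 2: p0@(0,3) p1@(0,2) p2@(4,5) p3@(4,2) -> at (4,5): 1 [p2], cum=1
Step 3: p0@ESC p1@(0,3) p2@ESC p3@(4,3) -> at (4,5): 0 [-], cum=1
Step 4: p0@ESC p1@ESC p2@ESC p3@ESC -> at (4,5): 0 [-], cum=1
Total visits = 1

Answer: 1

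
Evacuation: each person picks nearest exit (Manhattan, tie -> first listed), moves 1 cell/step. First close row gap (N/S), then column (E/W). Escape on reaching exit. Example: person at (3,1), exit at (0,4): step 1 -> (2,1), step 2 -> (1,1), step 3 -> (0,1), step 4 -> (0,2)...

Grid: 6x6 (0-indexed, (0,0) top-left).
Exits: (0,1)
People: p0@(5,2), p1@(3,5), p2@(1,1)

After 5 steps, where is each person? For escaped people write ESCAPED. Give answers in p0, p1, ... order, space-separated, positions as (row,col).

Step 1: p0:(5,2)->(4,2) | p1:(3,5)->(2,5) | p2:(1,1)->(0,1)->EXIT
Step 2: p0:(4,2)->(3,2) | p1:(2,5)->(1,5) | p2:escaped
Step 3: p0:(3,2)->(2,2) | p1:(1,5)->(0,5) | p2:escaped
Step 4: p0:(2,2)->(1,2) | p1:(0,5)->(0,4) | p2:escaped
Step 5: p0:(1,2)->(0,2) | p1:(0,4)->(0,3) | p2:escaped

(0,2) (0,3) ESCAPED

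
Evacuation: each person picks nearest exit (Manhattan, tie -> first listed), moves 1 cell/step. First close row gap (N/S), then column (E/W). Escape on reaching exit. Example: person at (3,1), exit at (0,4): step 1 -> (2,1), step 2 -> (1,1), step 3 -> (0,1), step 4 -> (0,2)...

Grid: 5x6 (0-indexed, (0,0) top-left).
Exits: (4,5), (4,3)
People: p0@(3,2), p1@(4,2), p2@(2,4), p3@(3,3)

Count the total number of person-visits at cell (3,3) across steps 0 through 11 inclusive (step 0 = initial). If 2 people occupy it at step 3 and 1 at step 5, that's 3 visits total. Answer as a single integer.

Step 0: p0@(3,2) p1@(4,2) p2@(2,4) p3@(3,3) -> at (3,3): 1 [p3], cum=1
Step 1: p0@(4,2) p1@ESC p2@(3,4) p3@ESC -> at (3,3): 0 [-], cum=1
Step 2: p0@ESC p1@ESC p2@(4,4) p3@ESC -> at (3,3): 0 [-], cum=1
Step 3: p0@ESC p1@ESC p2@ESC p3@ESC -> at (3,3): 0 [-], cum=1
Total visits = 1

Answer: 1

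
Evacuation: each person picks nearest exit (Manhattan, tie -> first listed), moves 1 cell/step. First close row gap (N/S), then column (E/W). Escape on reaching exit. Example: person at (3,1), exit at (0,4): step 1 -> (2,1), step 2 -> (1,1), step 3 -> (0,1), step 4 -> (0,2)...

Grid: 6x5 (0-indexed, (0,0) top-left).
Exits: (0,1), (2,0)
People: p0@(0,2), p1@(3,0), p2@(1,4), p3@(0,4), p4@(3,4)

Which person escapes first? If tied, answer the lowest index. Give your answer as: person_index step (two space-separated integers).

Answer: 0 1

Derivation:
Step 1: p0:(0,2)->(0,1)->EXIT | p1:(3,0)->(2,0)->EXIT | p2:(1,4)->(0,4) | p3:(0,4)->(0,3) | p4:(3,4)->(2,4)
Step 2: p0:escaped | p1:escaped | p2:(0,4)->(0,3) | p3:(0,3)->(0,2) | p4:(2,4)->(2,3)
Step 3: p0:escaped | p1:escaped | p2:(0,3)->(0,2) | p3:(0,2)->(0,1)->EXIT | p4:(2,3)->(2,2)
Step 4: p0:escaped | p1:escaped | p2:(0,2)->(0,1)->EXIT | p3:escaped | p4:(2,2)->(2,1)
Step 5: p0:escaped | p1:escaped | p2:escaped | p3:escaped | p4:(2,1)->(2,0)->EXIT
Exit steps: [1, 1, 4, 3, 5]
First to escape: p0 at step 1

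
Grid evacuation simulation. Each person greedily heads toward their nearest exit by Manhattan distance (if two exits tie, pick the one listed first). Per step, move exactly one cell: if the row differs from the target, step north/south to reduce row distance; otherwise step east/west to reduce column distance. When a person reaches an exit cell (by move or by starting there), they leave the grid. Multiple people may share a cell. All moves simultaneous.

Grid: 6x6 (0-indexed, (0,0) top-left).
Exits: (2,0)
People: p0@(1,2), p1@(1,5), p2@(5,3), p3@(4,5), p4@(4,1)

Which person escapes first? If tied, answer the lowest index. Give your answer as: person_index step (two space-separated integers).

Step 1: p0:(1,2)->(2,2) | p1:(1,5)->(2,5) | p2:(5,3)->(4,3) | p3:(4,5)->(3,5) | p4:(4,1)->(3,1)
Step 2: p0:(2,2)->(2,1) | p1:(2,5)->(2,4) | p2:(4,3)->(3,3) | p3:(3,5)->(2,5) | p4:(3,1)->(2,1)
Step 3: p0:(2,1)->(2,0)->EXIT | p1:(2,4)->(2,3) | p2:(3,3)->(2,3) | p3:(2,5)->(2,4) | p4:(2,1)->(2,0)->EXIT
Step 4: p0:escaped | p1:(2,3)->(2,2) | p2:(2,3)->(2,2) | p3:(2,4)->(2,3) | p4:escaped
Step 5: p0:escaped | p1:(2,2)->(2,1) | p2:(2,2)->(2,1) | p3:(2,3)->(2,2) | p4:escaped
Step 6: p0:escaped | p1:(2,1)->(2,0)->EXIT | p2:(2,1)->(2,0)->EXIT | p3:(2,2)->(2,1) | p4:escaped
Step 7: p0:escaped | p1:escaped | p2:escaped | p3:(2,1)->(2,0)->EXIT | p4:escaped
Exit steps: [3, 6, 6, 7, 3]
First to escape: p0 at step 3

Answer: 0 3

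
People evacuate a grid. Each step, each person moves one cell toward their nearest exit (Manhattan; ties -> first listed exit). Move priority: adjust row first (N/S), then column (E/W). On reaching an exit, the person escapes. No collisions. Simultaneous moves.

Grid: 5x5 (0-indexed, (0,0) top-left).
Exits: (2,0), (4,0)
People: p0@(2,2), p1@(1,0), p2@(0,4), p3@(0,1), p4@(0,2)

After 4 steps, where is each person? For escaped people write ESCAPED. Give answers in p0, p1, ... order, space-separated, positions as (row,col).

Step 1: p0:(2,2)->(2,1) | p1:(1,0)->(2,0)->EXIT | p2:(0,4)->(1,4) | p3:(0,1)->(1,1) | p4:(0,2)->(1,2)
Step 2: p0:(2,1)->(2,0)->EXIT | p1:escaped | p2:(1,4)->(2,4) | p3:(1,1)->(2,1) | p4:(1,2)->(2,2)
Step 3: p0:escaped | p1:escaped | p2:(2,4)->(2,3) | p3:(2,1)->(2,0)->EXIT | p4:(2,2)->(2,1)
Step 4: p0:escaped | p1:escaped | p2:(2,3)->(2,2) | p3:escaped | p4:(2,1)->(2,0)->EXIT

ESCAPED ESCAPED (2,2) ESCAPED ESCAPED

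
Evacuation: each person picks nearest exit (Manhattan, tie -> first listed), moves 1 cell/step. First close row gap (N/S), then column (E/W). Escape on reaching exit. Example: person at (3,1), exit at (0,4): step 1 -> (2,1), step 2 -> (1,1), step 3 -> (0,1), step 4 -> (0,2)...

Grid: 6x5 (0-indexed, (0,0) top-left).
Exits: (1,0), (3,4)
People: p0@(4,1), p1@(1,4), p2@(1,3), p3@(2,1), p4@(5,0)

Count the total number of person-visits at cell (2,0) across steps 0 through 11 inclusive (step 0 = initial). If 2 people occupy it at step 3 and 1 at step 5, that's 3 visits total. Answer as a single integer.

Answer: 1

Derivation:
Step 0: p0@(4,1) p1@(1,4) p2@(1,3) p3@(2,1) p4@(5,0) -> at (2,0): 0 [-], cum=0
Step 1: p0@(3,1) p1@(2,4) p2@(1,2) p3@(1,1) p4@(4,0) -> at (2,0): 0 [-], cum=0
Step 2: p0@(2,1) p1@ESC p2@(1,1) p3@ESC p4@(3,0) -> at (2,0): 0 [-], cum=0
Step 3: p0@(1,1) p1@ESC p2@ESC p3@ESC p4@(2,0) -> at (2,0): 1 [p4], cum=1
Step 4: p0@ESC p1@ESC p2@ESC p3@ESC p4@ESC -> at (2,0): 0 [-], cum=1
Total visits = 1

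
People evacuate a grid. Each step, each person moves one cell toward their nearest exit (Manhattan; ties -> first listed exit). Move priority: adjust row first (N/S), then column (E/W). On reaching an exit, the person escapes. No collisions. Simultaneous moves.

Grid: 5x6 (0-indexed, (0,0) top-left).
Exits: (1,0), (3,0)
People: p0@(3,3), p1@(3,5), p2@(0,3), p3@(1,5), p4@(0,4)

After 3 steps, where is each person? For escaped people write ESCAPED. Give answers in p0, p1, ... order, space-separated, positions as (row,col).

Step 1: p0:(3,3)->(3,2) | p1:(3,5)->(3,4) | p2:(0,3)->(1,3) | p3:(1,5)->(1,4) | p4:(0,4)->(1,4)
Step 2: p0:(3,2)->(3,1) | p1:(3,4)->(3,3) | p2:(1,3)->(1,2) | p3:(1,4)->(1,3) | p4:(1,4)->(1,3)
Step 3: p0:(3,1)->(3,0)->EXIT | p1:(3,3)->(3,2) | p2:(1,2)->(1,1) | p3:(1,3)->(1,2) | p4:(1,3)->(1,2)

ESCAPED (3,2) (1,1) (1,2) (1,2)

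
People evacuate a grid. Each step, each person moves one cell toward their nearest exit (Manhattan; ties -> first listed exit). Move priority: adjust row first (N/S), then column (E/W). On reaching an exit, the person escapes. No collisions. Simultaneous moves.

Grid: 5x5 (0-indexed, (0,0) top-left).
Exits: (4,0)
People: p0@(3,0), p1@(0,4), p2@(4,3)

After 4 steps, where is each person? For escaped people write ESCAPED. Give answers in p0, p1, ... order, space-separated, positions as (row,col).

Step 1: p0:(3,0)->(4,0)->EXIT | p1:(0,4)->(1,4) | p2:(4,3)->(4,2)
Step 2: p0:escaped | p1:(1,4)->(2,4) | p2:(4,2)->(4,1)
Step 3: p0:escaped | p1:(2,4)->(3,4) | p2:(4,1)->(4,0)->EXIT
Step 4: p0:escaped | p1:(3,4)->(4,4) | p2:escaped

ESCAPED (4,4) ESCAPED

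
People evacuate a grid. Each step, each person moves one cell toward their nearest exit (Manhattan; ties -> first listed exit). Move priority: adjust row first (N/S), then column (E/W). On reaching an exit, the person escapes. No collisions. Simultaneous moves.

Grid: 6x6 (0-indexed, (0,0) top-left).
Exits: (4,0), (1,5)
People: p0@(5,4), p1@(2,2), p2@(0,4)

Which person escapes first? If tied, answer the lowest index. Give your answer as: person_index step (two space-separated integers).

Step 1: p0:(5,4)->(4,4) | p1:(2,2)->(3,2) | p2:(0,4)->(1,4)
Step 2: p0:(4,4)->(4,3) | p1:(3,2)->(4,2) | p2:(1,4)->(1,5)->EXIT
Step 3: p0:(4,3)->(4,2) | p1:(4,2)->(4,1) | p2:escaped
Step 4: p0:(4,2)->(4,1) | p1:(4,1)->(4,0)->EXIT | p2:escaped
Step 5: p0:(4,1)->(4,0)->EXIT | p1:escaped | p2:escaped
Exit steps: [5, 4, 2]
First to escape: p2 at step 2

Answer: 2 2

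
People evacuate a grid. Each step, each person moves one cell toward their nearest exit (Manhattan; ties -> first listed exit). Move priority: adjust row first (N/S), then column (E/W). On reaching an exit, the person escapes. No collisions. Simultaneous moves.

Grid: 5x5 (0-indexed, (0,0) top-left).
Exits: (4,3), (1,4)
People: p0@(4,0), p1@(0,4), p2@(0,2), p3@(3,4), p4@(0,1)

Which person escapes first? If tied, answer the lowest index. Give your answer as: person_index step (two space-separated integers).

Answer: 1 1

Derivation:
Step 1: p0:(4,0)->(4,1) | p1:(0,4)->(1,4)->EXIT | p2:(0,2)->(1,2) | p3:(3,4)->(4,4) | p4:(0,1)->(1,1)
Step 2: p0:(4,1)->(4,2) | p1:escaped | p2:(1,2)->(1,3) | p3:(4,4)->(4,3)->EXIT | p4:(1,1)->(1,2)
Step 3: p0:(4,2)->(4,3)->EXIT | p1:escaped | p2:(1,3)->(1,4)->EXIT | p3:escaped | p4:(1,2)->(1,3)
Step 4: p0:escaped | p1:escaped | p2:escaped | p3:escaped | p4:(1,3)->(1,4)->EXIT
Exit steps: [3, 1, 3, 2, 4]
First to escape: p1 at step 1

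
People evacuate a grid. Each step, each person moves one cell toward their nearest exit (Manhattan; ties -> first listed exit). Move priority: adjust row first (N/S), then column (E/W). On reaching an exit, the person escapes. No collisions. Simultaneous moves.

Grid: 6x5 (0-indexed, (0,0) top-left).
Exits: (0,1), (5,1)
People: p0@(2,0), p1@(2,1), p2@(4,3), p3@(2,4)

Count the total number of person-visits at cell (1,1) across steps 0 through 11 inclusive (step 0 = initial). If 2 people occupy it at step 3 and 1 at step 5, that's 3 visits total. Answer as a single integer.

Answer: 1

Derivation:
Step 0: p0@(2,0) p1@(2,1) p2@(4,3) p3@(2,4) -> at (1,1): 0 [-], cum=0
Step 1: p0@(1,0) p1@(1,1) p2@(5,3) p3@(1,4) -> at (1,1): 1 [p1], cum=1
Step 2: p0@(0,0) p1@ESC p2@(5,2) p3@(0,4) -> at (1,1): 0 [-], cum=1
Step 3: p0@ESC p1@ESC p2@ESC p3@(0,3) -> at (1,1): 0 [-], cum=1
Step 4: p0@ESC p1@ESC p2@ESC p3@(0,2) -> at (1,1): 0 [-], cum=1
Step 5: p0@ESC p1@ESC p2@ESC p3@ESC -> at (1,1): 0 [-], cum=1
Total visits = 1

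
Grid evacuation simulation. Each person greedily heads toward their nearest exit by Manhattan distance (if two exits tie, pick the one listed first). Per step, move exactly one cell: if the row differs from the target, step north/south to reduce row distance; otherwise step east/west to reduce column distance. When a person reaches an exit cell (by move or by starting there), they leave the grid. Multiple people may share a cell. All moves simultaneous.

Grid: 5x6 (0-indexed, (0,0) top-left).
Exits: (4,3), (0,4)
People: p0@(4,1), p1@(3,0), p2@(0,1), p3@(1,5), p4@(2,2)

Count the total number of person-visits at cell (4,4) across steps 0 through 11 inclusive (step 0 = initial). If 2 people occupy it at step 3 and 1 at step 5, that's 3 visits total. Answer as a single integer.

Step 0: p0@(4,1) p1@(3,0) p2@(0,1) p3@(1,5) p4@(2,2) -> at (4,4): 0 [-], cum=0
Step 1: p0@(4,2) p1@(4,0) p2@(0,2) p3@(0,5) p4@(3,2) -> at (4,4): 0 [-], cum=0
Step 2: p0@ESC p1@(4,1) p2@(0,3) p3@ESC p4@(4,2) -> at (4,4): 0 [-], cum=0
Step 3: p0@ESC p1@(4,2) p2@ESC p3@ESC p4@ESC -> at (4,4): 0 [-], cum=0
Step 4: p0@ESC p1@ESC p2@ESC p3@ESC p4@ESC -> at (4,4): 0 [-], cum=0
Total visits = 0

Answer: 0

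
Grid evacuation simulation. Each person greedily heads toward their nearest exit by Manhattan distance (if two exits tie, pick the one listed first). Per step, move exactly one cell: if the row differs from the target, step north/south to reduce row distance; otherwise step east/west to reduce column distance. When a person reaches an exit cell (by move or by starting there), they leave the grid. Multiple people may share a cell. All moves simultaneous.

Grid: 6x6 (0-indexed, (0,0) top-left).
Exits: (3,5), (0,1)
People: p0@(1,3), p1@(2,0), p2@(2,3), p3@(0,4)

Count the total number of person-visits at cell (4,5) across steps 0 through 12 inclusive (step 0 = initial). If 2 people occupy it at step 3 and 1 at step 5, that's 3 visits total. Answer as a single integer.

Step 0: p0@(1,3) p1@(2,0) p2@(2,3) p3@(0,4) -> at (4,5): 0 [-], cum=0
Step 1: p0@(0,3) p1@(1,0) p2@(3,3) p3@(0,3) -> at (4,5): 0 [-], cum=0
Step 2: p0@(0,2) p1@(0,0) p2@(3,4) p3@(0,2) -> at (4,5): 0 [-], cum=0
Step 3: p0@ESC p1@ESC p2@ESC p3@ESC -> at (4,5): 0 [-], cum=0
Total visits = 0

Answer: 0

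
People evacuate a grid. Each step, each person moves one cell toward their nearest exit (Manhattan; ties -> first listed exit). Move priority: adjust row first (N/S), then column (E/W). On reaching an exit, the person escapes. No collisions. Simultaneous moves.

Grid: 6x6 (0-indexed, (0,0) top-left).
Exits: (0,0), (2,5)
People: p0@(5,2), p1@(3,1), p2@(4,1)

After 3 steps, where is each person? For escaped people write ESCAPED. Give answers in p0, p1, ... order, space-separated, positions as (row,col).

Step 1: p0:(5,2)->(4,2) | p1:(3,1)->(2,1) | p2:(4,1)->(3,1)
Step 2: p0:(4,2)->(3,2) | p1:(2,1)->(1,1) | p2:(3,1)->(2,1)
Step 3: p0:(3,2)->(2,2) | p1:(1,1)->(0,1) | p2:(2,1)->(1,1)

(2,2) (0,1) (1,1)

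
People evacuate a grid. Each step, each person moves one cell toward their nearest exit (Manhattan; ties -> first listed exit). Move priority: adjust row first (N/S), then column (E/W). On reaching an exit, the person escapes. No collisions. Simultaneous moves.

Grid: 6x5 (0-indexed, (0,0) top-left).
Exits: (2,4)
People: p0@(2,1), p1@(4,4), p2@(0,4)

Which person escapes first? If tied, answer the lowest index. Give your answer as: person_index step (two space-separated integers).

Step 1: p0:(2,1)->(2,2) | p1:(4,4)->(3,4) | p2:(0,4)->(1,4)
Step 2: p0:(2,2)->(2,3) | p1:(3,4)->(2,4)->EXIT | p2:(1,4)->(2,4)->EXIT
Step 3: p0:(2,3)->(2,4)->EXIT | p1:escaped | p2:escaped
Exit steps: [3, 2, 2]
First to escape: p1 at step 2

Answer: 1 2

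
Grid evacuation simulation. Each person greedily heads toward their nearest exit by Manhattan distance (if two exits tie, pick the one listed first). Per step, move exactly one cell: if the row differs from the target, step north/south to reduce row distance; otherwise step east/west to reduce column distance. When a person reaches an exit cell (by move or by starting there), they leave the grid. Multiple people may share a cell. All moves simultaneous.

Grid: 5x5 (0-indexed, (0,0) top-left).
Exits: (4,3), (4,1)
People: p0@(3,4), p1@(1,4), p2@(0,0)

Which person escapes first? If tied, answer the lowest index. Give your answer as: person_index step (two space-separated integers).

Step 1: p0:(3,4)->(4,4) | p1:(1,4)->(2,4) | p2:(0,0)->(1,0)
Step 2: p0:(4,4)->(4,3)->EXIT | p1:(2,4)->(3,4) | p2:(1,0)->(2,0)
Step 3: p0:escaped | p1:(3,4)->(4,4) | p2:(2,0)->(3,0)
Step 4: p0:escaped | p1:(4,4)->(4,3)->EXIT | p2:(3,0)->(4,0)
Step 5: p0:escaped | p1:escaped | p2:(4,0)->(4,1)->EXIT
Exit steps: [2, 4, 5]
First to escape: p0 at step 2

Answer: 0 2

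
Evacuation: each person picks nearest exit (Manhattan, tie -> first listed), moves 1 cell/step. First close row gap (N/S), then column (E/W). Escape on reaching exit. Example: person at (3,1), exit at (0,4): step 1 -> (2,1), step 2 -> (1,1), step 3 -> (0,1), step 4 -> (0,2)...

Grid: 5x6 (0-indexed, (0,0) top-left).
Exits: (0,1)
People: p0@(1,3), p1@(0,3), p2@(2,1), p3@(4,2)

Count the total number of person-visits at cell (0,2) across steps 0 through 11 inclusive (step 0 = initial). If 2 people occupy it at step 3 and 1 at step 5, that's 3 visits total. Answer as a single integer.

Step 0: p0@(1,3) p1@(0,3) p2@(2,1) p3@(4,2) -> at (0,2): 0 [-], cum=0
Step 1: p0@(0,3) p1@(0,2) p2@(1,1) p3@(3,2) -> at (0,2): 1 [p1], cum=1
Step 2: p0@(0,2) p1@ESC p2@ESC p3@(2,2) -> at (0,2): 1 [p0], cum=2
Step 3: p0@ESC p1@ESC p2@ESC p3@(1,2) -> at (0,2): 0 [-], cum=2
Step 4: p0@ESC p1@ESC p2@ESC p3@(0,2) -> at (0,2): 1 [p3], cum=3
Step 5: p0@ESC p1@ESC p2@ESC p3@ESC -> at (0,2): 0 [-], cum=3
Total visits = 3

Answer: 3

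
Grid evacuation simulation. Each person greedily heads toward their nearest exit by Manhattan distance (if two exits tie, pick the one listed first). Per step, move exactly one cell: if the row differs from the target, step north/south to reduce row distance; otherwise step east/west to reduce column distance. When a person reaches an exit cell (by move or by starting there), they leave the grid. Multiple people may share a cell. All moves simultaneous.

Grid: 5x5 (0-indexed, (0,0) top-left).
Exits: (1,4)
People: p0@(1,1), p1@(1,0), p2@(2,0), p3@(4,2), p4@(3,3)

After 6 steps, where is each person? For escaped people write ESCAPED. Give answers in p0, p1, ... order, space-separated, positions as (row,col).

Step 1: p0:(1,1)->(1,2) | p1:(1,0)->(1,1) | p2:(2,0)->(1,0) | p3:(4,2)->(3,2) | p4:(3,3)->(2,3)
Step 2: p0:(1,2)->(1,3) | p1:(1,1)->(1,2) | p2:(1,0)->(1,1) | p3:(3,2)->(2,2) | p4:(2,3)->(1,3)
Step 3: p0:(1,3)->(1,4)->EXIT | p1:(1,2)->(1,3) | p2:(1,1)->(1,2) | p3:(2,2)->(1,2) | p4:(1,3)->(1,4)->EXIT
Step 4: p0:escaped | p1:(1,3)->(1,4)->EXIT | p2:(1,2)->(1,3) | p3:(1,2)->(1,3) | p4:escaped
Step 5: p0:escaped | p1:escaped | p2:(1,3)->(1,4)->EXIT | p3:(1,3)->(1,4)->EXIT | p4:escaped

ESCAPED ESCAPED ESCAPED ESCAPED ESCAPED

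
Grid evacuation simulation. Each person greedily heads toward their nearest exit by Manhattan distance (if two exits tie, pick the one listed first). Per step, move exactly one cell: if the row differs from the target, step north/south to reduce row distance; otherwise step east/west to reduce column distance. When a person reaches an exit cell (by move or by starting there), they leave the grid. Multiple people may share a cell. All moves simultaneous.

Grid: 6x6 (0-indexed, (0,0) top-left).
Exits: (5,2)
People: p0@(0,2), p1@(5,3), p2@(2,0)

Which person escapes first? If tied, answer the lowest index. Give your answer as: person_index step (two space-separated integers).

Answer: 1 1

Derivation:
Step 1: p0:(0,2)->(1,2) | p1:(5,3)->(5,2)->EXIT | p2:(2,0)->(3,0)
Step 2: p0:(1,2)->(2,2) | p1:escaped | p2:(3,0)->(4,0)
Step 3: p0:(2,2)->(3,2) | p1:escaped | p2:(4,0)->(5,0)
Step 4: p0:(3,2)->(4,2) | p1:escaped | p2:(5,0)->(5,1)
Step 5: p0:(4,2)->(5,2)->EXIT | p1:escaped | p2:(5,1)->(5,2)->EXIT
Exit steps: [5, 1, 5]
First to escape: p1 at step 1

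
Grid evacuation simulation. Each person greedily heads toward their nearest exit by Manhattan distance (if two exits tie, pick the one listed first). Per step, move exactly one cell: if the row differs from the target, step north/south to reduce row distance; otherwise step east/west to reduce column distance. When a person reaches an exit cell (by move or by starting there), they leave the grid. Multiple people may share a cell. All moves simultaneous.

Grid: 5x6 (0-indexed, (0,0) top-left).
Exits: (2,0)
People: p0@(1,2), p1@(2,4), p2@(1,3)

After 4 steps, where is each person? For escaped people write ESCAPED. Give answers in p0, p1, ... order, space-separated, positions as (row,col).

Step 1: p0:(1,2)->(2,2) | p1:(2,4)->(2,3) | p2:(1,3)->(2,3)
Step 2: p0:(2,2)->(2,1) | p1:(2,3)->(2,2) | p2:(2,3)->(2,2)
Step 3: p0:(2,1)->(2,0)->EXIT | p1:(2,2)->(2,1) | p2:(2,2)->(2,1)
Step 4: p0:escaped | p1:(2,1)->(2,0)->EXIT | p2:(2,1)->(2,0)->EXIT

ESCAPED ESCAPED ESCAPED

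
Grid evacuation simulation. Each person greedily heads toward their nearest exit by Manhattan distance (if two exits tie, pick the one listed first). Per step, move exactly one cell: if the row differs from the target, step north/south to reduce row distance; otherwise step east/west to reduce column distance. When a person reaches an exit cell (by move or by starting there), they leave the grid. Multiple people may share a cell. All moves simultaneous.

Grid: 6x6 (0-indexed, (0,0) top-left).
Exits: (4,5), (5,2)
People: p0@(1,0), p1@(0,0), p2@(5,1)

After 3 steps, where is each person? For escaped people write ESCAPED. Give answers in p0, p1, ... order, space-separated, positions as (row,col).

Step 1: p0:(1,0)->(2,0) | p1:(0,0)->(1,0) | p2:(5,1)->(5,2)->EXIT
Step 2: p0:(2,0)->(3,0) | p1:(1,0)->(2,0) | p2:escaped
Step 3: p0:(3,0)->(4,0) | p1:(2,0)->(3,0) | p2:escaped

(4,0) (3,0) ESCAPED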